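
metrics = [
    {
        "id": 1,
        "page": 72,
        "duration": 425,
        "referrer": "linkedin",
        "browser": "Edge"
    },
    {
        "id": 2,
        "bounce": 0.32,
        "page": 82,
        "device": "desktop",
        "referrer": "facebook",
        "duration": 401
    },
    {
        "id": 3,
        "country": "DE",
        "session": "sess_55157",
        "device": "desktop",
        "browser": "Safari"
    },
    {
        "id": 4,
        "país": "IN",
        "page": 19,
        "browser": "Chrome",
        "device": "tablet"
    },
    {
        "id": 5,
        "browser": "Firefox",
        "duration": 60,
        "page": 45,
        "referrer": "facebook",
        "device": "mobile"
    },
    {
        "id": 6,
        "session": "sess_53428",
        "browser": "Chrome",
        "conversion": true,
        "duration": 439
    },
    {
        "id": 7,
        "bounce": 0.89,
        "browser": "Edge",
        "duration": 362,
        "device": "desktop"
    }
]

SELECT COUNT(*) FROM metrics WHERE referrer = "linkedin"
1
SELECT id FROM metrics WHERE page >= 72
[1, 2]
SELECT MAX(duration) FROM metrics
439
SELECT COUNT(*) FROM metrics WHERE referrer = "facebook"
2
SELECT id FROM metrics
[1, 2, 3, 4, 5, 6, 7]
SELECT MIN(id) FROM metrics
1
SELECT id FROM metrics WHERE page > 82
[]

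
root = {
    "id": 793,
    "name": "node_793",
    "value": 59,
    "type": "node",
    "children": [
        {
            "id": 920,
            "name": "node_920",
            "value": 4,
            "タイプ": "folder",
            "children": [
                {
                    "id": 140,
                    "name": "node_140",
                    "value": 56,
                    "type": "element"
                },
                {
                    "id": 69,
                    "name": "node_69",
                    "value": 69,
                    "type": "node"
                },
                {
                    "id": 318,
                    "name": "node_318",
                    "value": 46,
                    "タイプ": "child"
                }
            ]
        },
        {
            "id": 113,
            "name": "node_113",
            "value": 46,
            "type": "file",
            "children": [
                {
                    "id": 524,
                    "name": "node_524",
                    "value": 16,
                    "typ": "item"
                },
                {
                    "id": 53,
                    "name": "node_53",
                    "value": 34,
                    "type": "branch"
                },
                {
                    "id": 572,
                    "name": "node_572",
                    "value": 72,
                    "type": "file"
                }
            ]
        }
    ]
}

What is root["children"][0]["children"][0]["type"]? "element"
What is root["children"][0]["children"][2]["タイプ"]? "child"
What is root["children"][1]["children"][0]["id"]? 524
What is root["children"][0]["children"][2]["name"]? "node_318"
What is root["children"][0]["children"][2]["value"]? 46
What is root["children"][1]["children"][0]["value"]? 16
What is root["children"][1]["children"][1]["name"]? "node_53"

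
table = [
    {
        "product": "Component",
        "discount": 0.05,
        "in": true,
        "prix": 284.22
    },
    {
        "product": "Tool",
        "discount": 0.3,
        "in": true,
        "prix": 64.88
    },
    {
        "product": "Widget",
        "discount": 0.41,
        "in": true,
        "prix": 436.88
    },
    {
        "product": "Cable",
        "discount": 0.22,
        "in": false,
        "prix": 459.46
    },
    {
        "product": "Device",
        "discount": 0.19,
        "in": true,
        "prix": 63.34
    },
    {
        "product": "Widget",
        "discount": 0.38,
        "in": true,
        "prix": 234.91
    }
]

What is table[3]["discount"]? 0.22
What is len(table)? 6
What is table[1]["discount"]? 0.3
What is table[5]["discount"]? 0.38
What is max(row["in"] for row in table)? True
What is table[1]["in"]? True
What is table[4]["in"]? True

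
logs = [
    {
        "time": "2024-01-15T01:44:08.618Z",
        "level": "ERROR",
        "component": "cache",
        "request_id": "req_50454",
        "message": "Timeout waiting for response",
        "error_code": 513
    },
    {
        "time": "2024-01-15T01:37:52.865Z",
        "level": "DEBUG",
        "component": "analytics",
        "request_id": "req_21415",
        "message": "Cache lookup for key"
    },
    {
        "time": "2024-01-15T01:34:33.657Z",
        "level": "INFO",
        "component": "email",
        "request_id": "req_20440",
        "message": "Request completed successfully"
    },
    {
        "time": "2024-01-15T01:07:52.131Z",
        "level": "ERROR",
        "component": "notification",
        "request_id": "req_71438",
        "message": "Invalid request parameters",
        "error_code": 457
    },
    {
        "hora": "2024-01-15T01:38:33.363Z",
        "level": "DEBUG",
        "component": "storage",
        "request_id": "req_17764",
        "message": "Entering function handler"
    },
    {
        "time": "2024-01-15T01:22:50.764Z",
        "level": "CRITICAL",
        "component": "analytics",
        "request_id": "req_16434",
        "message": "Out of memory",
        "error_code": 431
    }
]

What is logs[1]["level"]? "DEBUG"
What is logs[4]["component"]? "storage"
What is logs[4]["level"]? "DEBUG"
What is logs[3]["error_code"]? 457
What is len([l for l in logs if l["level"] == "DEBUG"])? 2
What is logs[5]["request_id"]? "req_16434"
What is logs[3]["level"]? "ERROR"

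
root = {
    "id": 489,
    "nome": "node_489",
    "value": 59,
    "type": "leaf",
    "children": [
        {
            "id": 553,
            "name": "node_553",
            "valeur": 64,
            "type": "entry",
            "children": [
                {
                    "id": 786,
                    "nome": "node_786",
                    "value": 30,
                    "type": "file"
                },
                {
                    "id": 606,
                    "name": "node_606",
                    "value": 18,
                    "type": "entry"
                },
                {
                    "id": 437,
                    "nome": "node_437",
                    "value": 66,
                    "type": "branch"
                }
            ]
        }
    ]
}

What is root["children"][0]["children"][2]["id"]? 437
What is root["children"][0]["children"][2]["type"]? "branch"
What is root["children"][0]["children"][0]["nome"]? "node_786"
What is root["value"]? 59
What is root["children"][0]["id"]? 553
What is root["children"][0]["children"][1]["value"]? 18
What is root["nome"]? "node_489"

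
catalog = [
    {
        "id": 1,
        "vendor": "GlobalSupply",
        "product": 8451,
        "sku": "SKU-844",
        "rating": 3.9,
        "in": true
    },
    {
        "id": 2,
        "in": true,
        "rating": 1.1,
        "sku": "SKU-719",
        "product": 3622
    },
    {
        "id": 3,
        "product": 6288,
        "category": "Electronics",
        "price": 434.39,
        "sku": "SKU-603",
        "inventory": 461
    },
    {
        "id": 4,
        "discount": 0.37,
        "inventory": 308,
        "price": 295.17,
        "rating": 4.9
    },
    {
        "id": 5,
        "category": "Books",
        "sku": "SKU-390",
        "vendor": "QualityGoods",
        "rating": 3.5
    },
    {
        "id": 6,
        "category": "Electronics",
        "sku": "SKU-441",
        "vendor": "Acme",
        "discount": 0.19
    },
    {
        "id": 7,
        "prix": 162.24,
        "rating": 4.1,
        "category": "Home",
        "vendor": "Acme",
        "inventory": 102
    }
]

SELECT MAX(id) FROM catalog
7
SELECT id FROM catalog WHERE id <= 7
[1, 2, 3, 4, 5, 6, 7]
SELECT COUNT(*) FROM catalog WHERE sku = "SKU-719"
1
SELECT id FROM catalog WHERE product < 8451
[2, 3]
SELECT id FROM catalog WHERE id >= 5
[5, 6, 7]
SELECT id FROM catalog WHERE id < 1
[]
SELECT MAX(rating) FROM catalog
4.9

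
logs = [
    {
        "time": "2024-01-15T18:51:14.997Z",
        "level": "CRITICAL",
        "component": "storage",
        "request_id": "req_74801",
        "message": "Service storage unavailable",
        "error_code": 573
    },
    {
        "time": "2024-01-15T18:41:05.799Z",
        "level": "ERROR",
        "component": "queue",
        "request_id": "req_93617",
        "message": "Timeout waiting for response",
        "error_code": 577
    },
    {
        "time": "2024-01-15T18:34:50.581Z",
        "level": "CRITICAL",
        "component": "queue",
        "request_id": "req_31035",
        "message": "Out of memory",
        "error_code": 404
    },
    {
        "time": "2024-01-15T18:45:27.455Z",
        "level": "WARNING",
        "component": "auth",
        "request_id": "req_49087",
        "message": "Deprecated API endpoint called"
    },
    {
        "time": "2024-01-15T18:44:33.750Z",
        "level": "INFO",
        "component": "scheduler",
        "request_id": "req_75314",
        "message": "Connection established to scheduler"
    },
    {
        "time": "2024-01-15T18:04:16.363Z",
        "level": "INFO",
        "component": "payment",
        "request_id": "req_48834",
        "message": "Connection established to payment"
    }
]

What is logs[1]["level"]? "ERROR"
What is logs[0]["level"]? "CRITICAL"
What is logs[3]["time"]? "2024-01-15T18:45:27.455Z"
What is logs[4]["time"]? "2024-01-15T18:44:33.750Z"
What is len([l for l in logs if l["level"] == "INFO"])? 2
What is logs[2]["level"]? "CRITICAL"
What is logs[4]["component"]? "scheduler"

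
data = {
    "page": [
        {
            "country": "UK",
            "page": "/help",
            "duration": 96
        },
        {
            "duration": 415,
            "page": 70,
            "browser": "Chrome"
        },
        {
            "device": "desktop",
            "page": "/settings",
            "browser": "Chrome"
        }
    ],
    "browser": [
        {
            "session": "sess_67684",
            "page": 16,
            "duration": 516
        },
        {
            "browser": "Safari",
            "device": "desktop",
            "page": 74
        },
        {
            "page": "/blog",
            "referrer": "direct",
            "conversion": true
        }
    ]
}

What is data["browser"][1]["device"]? "desktop"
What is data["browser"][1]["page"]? 74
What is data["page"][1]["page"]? 70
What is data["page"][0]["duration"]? 96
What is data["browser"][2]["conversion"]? True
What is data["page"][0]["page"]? "/help"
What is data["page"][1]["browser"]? "Chrome"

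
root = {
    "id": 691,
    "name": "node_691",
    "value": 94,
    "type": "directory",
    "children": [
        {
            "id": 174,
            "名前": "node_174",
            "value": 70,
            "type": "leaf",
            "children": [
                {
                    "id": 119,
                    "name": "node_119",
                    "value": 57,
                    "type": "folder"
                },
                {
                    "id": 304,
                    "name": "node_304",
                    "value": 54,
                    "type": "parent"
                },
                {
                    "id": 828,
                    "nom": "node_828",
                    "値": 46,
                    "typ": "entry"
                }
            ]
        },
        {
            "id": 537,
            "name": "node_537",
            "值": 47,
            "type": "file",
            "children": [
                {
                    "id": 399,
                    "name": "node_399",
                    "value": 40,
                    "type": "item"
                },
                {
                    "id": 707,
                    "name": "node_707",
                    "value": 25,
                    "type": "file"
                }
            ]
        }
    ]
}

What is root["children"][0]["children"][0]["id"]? 119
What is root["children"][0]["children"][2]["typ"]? "entry"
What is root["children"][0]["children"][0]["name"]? "node_119"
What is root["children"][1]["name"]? "node_537"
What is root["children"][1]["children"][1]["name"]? "node_707"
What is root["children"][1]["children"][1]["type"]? "file"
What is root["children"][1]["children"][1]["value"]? 25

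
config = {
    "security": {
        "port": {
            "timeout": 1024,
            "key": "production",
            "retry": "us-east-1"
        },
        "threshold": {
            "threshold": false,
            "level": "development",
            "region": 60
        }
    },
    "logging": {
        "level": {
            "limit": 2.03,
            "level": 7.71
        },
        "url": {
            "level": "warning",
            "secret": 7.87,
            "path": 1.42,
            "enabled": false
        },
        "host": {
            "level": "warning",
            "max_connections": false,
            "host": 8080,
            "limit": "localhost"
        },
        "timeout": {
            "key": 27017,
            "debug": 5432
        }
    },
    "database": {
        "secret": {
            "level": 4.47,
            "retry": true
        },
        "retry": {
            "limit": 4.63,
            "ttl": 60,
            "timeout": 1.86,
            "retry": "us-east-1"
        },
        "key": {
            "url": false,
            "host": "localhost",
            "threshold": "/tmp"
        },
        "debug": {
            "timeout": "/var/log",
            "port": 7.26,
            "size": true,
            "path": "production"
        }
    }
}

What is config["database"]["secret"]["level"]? 4.47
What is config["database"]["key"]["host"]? "localhost"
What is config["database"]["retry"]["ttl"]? 60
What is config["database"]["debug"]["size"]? True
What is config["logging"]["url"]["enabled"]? False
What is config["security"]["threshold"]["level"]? "development"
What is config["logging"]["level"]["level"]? 7.71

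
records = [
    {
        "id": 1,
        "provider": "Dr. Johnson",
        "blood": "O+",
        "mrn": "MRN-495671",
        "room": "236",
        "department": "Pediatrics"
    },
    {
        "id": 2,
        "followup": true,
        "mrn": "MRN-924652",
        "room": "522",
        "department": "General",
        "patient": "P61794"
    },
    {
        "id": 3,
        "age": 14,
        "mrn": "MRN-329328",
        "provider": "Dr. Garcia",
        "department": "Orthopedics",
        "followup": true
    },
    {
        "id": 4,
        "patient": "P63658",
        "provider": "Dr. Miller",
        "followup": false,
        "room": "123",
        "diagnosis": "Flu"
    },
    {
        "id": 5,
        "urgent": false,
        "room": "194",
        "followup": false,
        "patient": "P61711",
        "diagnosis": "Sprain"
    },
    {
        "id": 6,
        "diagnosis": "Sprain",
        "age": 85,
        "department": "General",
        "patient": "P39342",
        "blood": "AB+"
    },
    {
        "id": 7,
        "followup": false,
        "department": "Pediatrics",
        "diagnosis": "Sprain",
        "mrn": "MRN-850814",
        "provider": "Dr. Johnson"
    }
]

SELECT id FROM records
[1, 2, 3, 4, 5, 6, 7]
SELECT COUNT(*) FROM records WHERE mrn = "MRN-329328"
1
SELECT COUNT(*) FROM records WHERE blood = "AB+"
1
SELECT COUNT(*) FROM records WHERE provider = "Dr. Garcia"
1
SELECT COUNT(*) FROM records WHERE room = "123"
1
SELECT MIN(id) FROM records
1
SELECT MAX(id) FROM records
7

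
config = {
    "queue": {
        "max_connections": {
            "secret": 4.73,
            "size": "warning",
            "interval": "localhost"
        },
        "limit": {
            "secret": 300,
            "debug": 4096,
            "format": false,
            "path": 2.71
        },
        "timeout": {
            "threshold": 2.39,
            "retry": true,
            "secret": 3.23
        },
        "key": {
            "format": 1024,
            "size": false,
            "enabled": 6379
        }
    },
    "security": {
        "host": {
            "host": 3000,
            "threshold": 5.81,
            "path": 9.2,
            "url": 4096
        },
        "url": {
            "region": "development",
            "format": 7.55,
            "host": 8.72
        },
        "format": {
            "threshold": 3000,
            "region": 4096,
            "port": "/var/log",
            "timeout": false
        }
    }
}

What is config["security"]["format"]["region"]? 4096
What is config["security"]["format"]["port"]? "/var/log"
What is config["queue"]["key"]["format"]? 1024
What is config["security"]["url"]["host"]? 8.72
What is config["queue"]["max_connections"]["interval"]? "localhost"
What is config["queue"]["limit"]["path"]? 2.71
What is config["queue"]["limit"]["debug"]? 4096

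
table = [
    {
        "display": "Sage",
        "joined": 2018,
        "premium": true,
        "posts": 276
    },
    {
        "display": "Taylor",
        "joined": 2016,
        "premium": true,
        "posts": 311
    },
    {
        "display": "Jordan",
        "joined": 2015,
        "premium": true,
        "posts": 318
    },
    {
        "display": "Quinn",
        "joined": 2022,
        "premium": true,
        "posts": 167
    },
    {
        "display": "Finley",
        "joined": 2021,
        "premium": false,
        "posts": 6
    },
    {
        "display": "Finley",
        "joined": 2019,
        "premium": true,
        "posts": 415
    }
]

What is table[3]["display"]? "Quinn"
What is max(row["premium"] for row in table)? True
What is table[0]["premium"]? True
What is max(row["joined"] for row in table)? 2022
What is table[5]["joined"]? 2019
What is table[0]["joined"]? 2018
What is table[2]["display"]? "Jordan"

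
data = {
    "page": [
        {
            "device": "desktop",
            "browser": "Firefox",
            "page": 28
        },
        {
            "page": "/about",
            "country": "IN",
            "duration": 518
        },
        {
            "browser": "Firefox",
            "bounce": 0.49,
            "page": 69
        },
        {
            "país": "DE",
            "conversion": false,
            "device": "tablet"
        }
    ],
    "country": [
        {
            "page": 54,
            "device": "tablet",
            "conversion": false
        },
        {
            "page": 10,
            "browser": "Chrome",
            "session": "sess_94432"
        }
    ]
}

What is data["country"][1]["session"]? "sess_94432"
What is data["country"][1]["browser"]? "Chrome"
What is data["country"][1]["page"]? 10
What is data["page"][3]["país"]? "DE"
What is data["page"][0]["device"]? "desktop"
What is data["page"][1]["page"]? "/about"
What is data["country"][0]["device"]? "tablet"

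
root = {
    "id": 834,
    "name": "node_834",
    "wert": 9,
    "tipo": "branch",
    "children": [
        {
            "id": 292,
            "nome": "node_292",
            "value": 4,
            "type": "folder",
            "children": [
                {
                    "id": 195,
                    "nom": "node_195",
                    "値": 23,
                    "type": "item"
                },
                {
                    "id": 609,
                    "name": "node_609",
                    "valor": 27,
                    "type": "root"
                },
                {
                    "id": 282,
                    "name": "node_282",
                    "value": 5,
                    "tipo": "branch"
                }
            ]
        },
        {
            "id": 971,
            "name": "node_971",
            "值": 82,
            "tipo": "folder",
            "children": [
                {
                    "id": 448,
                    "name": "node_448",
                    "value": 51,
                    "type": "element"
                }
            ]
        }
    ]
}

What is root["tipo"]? "branch"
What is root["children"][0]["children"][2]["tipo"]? "branch"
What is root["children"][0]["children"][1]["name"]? "node_609"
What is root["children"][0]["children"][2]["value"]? 5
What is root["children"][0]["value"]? 4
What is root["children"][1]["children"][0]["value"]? 51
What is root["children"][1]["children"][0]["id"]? 448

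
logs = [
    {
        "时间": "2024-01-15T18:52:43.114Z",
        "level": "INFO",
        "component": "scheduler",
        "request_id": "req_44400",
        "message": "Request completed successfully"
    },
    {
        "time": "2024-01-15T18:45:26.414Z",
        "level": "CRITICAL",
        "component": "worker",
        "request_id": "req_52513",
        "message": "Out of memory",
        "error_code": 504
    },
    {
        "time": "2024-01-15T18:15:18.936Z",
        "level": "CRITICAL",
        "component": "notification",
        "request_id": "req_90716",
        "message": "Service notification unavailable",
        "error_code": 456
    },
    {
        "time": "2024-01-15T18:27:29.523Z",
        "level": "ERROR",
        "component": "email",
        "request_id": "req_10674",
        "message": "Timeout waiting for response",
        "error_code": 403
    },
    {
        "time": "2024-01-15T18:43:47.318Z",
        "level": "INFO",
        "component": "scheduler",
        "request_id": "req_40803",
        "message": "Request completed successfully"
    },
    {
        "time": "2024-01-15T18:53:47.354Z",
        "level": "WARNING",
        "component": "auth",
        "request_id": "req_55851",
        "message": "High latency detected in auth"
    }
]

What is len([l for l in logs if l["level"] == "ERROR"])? 1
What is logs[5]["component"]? "auth"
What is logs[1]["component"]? "worker"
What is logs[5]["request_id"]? "req_55851"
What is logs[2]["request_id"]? "req_90716"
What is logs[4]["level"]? "INFO"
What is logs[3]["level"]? "ERROR"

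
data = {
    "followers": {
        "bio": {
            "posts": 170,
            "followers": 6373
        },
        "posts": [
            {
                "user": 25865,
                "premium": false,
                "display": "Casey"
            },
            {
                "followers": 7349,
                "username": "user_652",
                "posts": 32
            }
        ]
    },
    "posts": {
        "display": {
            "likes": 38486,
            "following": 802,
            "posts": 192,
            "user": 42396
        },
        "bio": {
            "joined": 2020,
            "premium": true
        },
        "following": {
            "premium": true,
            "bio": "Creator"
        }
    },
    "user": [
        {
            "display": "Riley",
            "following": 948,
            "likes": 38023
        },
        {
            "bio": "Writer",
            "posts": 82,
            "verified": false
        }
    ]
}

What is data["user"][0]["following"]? 948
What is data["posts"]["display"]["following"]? 802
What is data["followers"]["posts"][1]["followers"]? 7349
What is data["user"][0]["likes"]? 38023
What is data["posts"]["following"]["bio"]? "Creator"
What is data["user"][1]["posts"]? 82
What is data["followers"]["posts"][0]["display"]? "Casey"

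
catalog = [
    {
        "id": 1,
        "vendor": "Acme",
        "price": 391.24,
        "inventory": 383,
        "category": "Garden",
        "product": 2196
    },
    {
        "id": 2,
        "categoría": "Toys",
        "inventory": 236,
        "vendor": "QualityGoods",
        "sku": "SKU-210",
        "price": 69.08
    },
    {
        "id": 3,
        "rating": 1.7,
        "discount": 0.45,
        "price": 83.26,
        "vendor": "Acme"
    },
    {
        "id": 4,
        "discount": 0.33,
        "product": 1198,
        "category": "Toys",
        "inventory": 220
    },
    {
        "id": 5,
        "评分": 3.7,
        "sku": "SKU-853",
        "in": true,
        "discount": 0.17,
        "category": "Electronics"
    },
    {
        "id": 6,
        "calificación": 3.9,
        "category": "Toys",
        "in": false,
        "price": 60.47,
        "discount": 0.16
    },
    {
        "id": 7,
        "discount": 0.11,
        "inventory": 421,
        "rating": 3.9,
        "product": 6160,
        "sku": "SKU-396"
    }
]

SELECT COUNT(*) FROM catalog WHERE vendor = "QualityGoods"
1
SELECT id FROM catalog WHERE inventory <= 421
[1, 2, 4, 7]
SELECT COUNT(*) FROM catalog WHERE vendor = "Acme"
2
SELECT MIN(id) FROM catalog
1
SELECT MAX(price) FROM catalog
391.24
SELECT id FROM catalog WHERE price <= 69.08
[2, 6]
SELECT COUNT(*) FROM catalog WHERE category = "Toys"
2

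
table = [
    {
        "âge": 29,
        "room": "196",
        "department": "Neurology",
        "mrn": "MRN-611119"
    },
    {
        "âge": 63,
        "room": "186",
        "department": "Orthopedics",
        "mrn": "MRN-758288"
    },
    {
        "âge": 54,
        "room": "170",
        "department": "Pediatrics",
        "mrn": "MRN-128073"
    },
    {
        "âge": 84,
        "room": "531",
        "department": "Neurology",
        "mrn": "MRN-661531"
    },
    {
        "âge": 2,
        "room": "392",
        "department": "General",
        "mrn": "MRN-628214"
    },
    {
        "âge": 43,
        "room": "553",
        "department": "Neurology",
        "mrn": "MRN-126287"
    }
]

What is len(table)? 6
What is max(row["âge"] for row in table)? 84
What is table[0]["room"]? "196"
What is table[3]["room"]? "531"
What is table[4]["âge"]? 2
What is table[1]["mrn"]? "MRN-758288"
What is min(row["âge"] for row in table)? 2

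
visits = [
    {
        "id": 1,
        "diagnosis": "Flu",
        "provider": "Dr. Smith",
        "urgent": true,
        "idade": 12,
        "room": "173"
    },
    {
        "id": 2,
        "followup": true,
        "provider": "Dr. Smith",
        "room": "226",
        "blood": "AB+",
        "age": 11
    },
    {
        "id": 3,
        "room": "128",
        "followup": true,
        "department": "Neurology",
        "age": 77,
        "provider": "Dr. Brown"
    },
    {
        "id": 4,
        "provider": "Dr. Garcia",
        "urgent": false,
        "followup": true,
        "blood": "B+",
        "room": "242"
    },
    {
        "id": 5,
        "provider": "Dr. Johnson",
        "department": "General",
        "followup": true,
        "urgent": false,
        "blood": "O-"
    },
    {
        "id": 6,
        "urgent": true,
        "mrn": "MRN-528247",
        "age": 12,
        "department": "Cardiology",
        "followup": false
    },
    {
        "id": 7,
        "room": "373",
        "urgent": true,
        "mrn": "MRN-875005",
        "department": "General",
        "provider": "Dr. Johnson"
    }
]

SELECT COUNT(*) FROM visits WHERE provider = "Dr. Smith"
2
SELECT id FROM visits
[1, 2, 3, 4, 5, 6, 7]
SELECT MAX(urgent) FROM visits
True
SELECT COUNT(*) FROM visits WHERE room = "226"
1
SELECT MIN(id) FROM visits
1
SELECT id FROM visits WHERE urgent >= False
[1, 4, 5, 6, 7]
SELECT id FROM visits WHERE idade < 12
[]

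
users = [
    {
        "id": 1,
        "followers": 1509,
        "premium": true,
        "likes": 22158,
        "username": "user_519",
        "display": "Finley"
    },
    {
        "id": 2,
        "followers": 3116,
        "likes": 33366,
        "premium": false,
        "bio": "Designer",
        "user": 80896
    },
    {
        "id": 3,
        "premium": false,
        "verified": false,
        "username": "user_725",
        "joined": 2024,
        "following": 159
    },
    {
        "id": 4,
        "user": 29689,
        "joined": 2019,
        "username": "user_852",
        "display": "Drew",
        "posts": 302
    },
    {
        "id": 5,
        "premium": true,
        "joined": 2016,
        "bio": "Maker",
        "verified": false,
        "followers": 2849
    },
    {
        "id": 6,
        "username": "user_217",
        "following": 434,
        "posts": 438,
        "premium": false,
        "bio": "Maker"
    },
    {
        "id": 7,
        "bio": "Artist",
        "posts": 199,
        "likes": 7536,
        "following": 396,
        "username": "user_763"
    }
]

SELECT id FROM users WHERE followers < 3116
[1, 5]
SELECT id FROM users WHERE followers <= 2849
[1, 5]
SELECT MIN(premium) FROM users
False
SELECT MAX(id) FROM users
7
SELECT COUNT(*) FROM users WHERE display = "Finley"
1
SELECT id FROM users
[1, 2, 3, 4, 5, 6, 7]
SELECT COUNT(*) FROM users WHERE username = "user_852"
1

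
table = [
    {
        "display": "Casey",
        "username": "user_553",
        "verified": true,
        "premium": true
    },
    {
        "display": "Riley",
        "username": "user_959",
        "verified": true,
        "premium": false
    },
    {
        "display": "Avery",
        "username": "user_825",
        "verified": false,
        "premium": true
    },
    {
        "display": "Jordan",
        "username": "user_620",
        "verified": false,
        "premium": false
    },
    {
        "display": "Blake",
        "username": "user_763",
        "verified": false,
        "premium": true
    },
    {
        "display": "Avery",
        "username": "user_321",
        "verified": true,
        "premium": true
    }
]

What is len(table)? 6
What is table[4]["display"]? "Blake"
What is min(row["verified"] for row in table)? False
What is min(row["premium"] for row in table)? False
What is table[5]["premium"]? True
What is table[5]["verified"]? True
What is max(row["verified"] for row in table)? True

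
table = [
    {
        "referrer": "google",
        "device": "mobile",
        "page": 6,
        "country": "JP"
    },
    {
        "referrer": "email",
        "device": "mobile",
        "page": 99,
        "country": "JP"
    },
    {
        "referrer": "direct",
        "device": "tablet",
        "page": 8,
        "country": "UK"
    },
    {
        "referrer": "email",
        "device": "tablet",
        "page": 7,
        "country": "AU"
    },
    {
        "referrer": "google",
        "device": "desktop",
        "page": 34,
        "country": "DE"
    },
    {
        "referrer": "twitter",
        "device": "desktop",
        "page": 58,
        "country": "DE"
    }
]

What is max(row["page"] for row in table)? 99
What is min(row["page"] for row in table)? 6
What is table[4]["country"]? "DE"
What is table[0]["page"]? 6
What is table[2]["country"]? "UK"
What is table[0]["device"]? "mobile"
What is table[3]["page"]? 7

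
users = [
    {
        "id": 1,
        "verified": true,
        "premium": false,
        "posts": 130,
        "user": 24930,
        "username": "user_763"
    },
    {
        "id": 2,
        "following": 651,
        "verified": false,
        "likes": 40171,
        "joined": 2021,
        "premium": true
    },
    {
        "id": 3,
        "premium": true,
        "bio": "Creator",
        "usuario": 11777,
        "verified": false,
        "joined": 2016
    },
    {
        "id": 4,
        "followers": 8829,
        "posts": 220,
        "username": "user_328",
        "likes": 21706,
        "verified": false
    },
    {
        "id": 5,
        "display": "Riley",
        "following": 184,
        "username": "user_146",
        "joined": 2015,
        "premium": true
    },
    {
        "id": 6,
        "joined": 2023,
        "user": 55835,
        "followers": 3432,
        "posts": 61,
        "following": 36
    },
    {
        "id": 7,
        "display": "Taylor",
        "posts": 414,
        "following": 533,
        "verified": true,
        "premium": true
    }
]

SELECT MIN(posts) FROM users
61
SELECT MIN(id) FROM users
1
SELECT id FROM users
[1, 2, 3, 4, 5, 6, 7]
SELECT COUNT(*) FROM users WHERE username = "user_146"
1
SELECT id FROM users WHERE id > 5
[6, 7]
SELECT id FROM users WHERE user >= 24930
[1, 6]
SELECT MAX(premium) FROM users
True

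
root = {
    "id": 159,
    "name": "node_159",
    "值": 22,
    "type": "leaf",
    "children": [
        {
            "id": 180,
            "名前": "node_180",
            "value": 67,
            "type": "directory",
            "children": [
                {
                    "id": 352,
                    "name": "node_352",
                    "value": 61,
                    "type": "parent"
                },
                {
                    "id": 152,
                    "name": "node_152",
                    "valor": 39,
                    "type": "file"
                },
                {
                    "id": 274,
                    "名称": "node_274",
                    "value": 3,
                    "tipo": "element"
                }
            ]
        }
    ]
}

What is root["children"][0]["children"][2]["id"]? 274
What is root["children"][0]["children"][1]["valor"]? 39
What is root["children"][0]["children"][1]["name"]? "node_152"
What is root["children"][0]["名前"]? "node_180"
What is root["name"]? "node_159"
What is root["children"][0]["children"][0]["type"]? "parent"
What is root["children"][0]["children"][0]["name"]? "node_352"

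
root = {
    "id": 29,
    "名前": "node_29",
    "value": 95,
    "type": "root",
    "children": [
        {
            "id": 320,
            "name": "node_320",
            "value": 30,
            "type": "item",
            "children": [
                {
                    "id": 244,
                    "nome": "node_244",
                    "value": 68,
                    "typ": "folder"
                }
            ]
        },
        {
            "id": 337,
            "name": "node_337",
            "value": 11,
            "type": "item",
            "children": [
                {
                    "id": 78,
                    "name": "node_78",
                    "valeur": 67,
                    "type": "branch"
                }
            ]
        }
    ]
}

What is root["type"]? "root"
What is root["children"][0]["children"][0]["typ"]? "folder"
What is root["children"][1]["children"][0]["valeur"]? 67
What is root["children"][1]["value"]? 11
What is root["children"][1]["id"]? 337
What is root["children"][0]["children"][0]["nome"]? "node_244"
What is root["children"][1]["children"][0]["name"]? "node_78"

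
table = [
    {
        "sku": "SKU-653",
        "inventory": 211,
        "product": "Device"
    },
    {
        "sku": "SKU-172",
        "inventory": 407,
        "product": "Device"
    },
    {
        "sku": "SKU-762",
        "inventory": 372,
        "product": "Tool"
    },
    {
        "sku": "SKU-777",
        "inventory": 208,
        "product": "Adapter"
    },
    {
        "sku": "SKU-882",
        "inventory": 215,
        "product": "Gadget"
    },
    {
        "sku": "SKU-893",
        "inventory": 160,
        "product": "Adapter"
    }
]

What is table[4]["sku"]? "SKU-882"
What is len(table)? 6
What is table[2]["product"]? "Tool"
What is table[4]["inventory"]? 215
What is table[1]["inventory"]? 407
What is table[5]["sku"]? "SKU-893"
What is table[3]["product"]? "Adapter"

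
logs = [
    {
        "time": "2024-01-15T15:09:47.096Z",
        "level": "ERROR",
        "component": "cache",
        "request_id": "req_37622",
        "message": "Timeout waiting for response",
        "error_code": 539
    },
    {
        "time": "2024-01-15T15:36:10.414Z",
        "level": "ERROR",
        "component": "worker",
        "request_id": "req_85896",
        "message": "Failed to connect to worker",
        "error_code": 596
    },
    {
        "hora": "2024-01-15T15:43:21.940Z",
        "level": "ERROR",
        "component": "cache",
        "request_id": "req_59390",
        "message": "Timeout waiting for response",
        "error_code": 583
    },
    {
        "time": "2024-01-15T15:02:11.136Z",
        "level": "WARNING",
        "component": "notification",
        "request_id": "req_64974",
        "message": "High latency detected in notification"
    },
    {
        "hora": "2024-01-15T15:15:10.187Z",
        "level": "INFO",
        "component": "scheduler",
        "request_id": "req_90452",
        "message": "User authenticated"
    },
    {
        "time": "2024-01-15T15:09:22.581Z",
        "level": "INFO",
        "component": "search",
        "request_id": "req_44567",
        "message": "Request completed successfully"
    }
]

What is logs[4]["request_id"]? "req_90452"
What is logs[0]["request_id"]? "req_37622"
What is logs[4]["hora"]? "2024-01-15T15:15:10.187Z"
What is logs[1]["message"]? "Failed to connect to worker"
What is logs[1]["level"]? "ERROR"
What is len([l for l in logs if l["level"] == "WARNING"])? 1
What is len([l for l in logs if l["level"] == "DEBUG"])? 0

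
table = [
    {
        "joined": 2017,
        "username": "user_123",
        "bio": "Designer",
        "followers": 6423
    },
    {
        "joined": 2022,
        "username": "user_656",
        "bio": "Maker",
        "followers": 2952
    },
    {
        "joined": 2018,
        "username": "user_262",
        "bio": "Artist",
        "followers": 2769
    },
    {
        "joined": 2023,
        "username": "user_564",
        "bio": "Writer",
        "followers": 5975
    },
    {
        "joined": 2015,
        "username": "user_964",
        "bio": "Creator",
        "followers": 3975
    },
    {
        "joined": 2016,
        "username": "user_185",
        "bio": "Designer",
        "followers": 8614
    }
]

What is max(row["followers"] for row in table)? 8614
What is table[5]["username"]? "user_185"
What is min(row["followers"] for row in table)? 2769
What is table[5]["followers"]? 8614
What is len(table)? 6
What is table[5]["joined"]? 2016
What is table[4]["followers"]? 3975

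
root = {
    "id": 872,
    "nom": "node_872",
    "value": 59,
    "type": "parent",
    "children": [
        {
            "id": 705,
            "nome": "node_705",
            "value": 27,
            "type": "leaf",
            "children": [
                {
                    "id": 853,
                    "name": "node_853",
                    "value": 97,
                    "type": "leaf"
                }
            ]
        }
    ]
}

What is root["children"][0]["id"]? 705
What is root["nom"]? "node_872"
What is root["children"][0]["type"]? "leaf"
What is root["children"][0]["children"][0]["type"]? "leaf"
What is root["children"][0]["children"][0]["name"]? "node_853"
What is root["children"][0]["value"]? 27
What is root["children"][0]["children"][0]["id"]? 853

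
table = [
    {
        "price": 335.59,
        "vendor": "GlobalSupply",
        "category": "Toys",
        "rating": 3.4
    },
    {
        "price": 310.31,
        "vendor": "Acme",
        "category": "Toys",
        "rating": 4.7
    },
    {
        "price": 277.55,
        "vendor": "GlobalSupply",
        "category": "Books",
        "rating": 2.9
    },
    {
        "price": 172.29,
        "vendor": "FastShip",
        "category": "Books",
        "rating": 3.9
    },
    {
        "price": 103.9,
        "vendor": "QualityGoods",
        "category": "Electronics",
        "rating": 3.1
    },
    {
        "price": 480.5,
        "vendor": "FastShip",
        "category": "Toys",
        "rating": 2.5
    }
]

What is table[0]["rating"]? 3.4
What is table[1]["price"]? 310.31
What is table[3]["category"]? "Books"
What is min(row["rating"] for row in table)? 2.5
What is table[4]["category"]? "Electronics"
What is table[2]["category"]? "Books"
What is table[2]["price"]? 277.55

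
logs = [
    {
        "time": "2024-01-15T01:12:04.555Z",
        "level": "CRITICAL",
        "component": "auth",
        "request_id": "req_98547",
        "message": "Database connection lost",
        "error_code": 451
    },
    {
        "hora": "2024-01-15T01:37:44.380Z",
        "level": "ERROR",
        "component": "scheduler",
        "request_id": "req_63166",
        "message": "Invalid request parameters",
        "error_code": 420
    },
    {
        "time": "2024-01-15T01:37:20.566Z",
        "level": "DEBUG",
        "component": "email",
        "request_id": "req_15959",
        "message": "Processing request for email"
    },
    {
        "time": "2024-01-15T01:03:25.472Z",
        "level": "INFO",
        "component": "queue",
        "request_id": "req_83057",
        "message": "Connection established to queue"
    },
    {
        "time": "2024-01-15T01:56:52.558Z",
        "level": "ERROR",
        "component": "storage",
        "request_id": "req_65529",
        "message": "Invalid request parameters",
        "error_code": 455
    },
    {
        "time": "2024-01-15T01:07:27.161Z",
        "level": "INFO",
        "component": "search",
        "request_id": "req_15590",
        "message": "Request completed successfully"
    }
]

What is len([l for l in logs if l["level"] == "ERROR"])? 2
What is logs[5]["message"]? "Request completed successfully"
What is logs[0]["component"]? "auth"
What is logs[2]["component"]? "email"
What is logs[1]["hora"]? "2024-01-15T01:37:44.380Z"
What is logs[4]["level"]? "ERROR"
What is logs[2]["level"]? "DEBUG"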